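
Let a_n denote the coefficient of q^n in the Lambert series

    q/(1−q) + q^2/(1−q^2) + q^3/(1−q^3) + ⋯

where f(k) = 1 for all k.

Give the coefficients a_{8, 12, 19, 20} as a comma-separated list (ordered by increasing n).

4, 6, 2, 6

[q^8] f(1)=1,f(2)=1,f(4)=1,f(8)=1 ⇒ 4
[q^12] f(1)=1,f(2)=1,f(3)=1,f(4)=1,f(6)=1,f(12)=1 ⇒ 6
d|19:{1,19}  Σf=1+1=2
n=20: 1·20 2·10 4·5 5·4 10·2 20·1  f→[1+1+1+1+1+1]=6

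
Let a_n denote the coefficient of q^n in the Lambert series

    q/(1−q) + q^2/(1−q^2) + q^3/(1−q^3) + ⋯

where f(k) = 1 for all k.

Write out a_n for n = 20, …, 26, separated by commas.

6, 4, 4, 2, 8, 3, 4

d|20:{1,2,4,5,10,20}  Σf=1+1+1+1+1+1=6
n=21: 1·21 3·7 7·3 21·1  f→[1+1+1+1]=4
[q^22] f(1)=1,f(2)=1,f(11)=1,f(22)=1 ⇒ 4
d|23:{1,23}  Σf=1+1=2
d|24:{1,2,3,4,6,8,12,24}  Σf=1+1+1+1+1+1+1+1=8
q^25  k|25↦f(k): 1:1 5:1 25:1  a_25=3
d|26:{1,2,13,26}  Σf=1+1+1+1=4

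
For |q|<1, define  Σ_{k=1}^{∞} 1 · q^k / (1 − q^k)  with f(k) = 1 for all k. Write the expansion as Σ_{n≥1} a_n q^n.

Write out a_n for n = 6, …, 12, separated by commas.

n=6: 1·6 2·3 3·2 6·1  f→[1+1+1+1]=4
d|7:{1,7}  Σf=1+1=2
d|8:{1,2,4,8}  Σf=1+1+1+1=4
n=9: 1·9 3·3 9·1  f→[1+1+1]=3
d|10:{10,5,2,1}  Σf=1+1+1+1=4
q^11  k|11↦f(k): 11:1 1:1  a_11=2
[q^12] f(1)=1,f(2)=1,f(3)=1,f(4)=1,f(6)=1,f(12)=1 ⇒ 6

4, 2, 4, 3, 4, 2, 6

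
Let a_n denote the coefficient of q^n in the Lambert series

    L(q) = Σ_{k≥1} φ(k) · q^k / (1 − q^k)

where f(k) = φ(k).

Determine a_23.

q^23  k|23↦φ(k): 23:22 1:1  a_23=23

a_23 = 23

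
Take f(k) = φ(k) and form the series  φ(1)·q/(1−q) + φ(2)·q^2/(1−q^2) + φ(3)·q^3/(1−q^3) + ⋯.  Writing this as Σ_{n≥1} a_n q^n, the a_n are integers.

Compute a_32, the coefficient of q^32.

q^32  k|32↦φ(k): 32:16 16:8 8:4 4:2 2:1 1:1  a_32=32

a_32 = 32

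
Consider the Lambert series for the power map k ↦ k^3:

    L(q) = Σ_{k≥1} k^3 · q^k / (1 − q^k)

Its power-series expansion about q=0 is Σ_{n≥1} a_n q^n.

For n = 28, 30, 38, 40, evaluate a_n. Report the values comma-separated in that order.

n=28: 28·1 14·2 7·4 4·7 2·14 1·28  f→[21952+2744+343+64+8+1]=25112
n=30: 30·1 15·2 10·3 6·5 5·6 3·10 2·15 1·30  f→[27000+3375+1000+216+125+27+8+1]=31752
n=38: 1·38 2·19 19·2 38·1  f→[1+8+6859+54872]=61740
q^40  k|40↦f(k): 1:1 2:8 4:64 5:125 8:512 10:1000 20:8000 40:64000  a_40=73710

25112, 31752, 61740, 73710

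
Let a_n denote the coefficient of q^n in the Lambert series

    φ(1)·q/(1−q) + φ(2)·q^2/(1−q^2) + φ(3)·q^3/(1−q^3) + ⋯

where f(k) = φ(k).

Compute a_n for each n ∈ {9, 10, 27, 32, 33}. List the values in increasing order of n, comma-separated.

q^9  k|9↦φ(k): 1:1 3:2 9:6  a_9=9
[q^10] φ(10)=4,φ(5)=4,φ(2)=1,φ(1)=1 ⇒ 10
n=27: 27·1 9·3 3·9 1·27  φ→[18+6+2+1]=27
[q^32] φ(1)=1,φ(2)=1,φ(4)=2,φ(8)=4,φ(16)=8,φ(32)=16 ⇒ 32
d|33:{33,11,3,1}  Σφ=20+10+2+1=33

9, 10, 27, 32, 33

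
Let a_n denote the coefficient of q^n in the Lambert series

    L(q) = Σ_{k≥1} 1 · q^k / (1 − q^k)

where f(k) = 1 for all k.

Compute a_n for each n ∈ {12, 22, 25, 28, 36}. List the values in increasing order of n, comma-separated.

6, 4, 3, 6, 9

q^12  k|12↦f(k): 12:1 6:1 4:1 3:1 2:1 1:1  a_12=6
d|22:{22,11,2,1}  Σf=1+1+1+1=4
q^25  k|25↦f(k): 1:1 5:1 25:1  a_25=3
n=28: 28·1 14·2 7·4 4·7 2·14 1·28  f→[1+1+1+1+1+1]=6
[q^36] f(36)=1,f(18)=1,f(12)=1,f(9)=1,f(6)=1,f(4)=1,f(3)=1,f(2)=1,f(1)=1 ⇒ 9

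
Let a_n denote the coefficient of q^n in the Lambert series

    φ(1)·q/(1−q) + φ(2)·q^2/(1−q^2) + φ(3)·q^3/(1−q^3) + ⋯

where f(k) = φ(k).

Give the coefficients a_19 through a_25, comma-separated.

[q^19] φ(19)=18,φ(1)=1 ⇒ 19
d|20:{20,10,5,4,2,1}  Σφ=8+4+4+2+1+1=20
d|21:{21,7,3,1}  Σφ=12+6+2+1=21
d|22:{22,11,2,1}  Σφ=10+10+1+1=22
n=23: 23·1 1·23  φ→[22+1]=23
[q^24] φ(24)=8,φ(12)=4,φ(8)=4,φ(6)=2,φ(4)=2,φ(3)=2,φ(2)=1,φ(1)=1 ⇒ 24
q^25  k|25↦φ(k): 1:1 5:4 25:20  a_25=25

19, 20, 21, 22, 23, 24, 25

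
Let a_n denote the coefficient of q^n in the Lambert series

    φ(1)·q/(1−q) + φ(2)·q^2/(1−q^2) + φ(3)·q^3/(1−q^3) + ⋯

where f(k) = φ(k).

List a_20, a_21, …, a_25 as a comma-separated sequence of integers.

d|20:{20,10,5,4,2,1}  Σφ=8+4+4+2+1+1=20
q^21  k|21↦φ(k): 21:12 7:6 3:2 1:1  a_21=21
d|22:{1,2,11,22}  Σφ=1+1+10+10=22
q^23  k|23↦φ(k): 23:22 1:1  a_23=23
q^24  k|24↦φ(k): 1:1 2:1 3:2 4:2 6:2 8:4 12:4 24:8  a_24=24
n=25: 1·25 5·5 25·1  φ→[1+4+20]=25

20, 21, 22, 23, 24, 25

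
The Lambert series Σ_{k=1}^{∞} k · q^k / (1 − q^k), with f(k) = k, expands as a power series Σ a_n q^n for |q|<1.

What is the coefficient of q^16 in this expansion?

a_16 = 31

n=16: 1·16 2·8 4·4 8·2 16·1  f→[1+2+4+8+16]=31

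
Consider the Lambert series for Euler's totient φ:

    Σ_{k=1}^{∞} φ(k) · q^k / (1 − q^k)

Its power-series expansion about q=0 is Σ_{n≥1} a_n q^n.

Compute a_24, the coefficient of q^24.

q^24  k|24↦φ(k): 24:8 12:4 8:4 6:2 4:2 3:2 2:1 1:1  a_24=24

a_24 = 24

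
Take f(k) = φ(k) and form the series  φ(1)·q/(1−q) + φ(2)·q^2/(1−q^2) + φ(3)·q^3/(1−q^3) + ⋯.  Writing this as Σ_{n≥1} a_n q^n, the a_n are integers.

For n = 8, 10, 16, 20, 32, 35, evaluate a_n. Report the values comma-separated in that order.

q^8  k|8↦φ(k): 1:1 2:1 4:2 8:4  a_8=8
[q^10] φ(1)=1,φ(2)=1,φ(5)=4,φ(10)=4 ⇒ 10
q^16  k|16↦φ(k): 1:1 2:1 4:2 8:4 16:8  a_16=16
n=20: 1·20 2·10 4·5 5·4 10·2 20·1  φ→[1+1+2+4+4+8]=20
n=32: 32·1 16·2 8·4 4·8 2·16 1·32  φ→[16+8+4+2+1+1]=32
d|35:{1,5,7,35}  Σφ=1+4+6+24=35

8, 10, 16, 20, 32, 35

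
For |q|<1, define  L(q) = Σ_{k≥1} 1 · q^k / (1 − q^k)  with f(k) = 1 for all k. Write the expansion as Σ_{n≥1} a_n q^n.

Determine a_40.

q^40  k|40↦f(k): 40:1 20:1 10:1 8:1 5:1 4:1 2:1 1:1  a_40=8

a_40 = 8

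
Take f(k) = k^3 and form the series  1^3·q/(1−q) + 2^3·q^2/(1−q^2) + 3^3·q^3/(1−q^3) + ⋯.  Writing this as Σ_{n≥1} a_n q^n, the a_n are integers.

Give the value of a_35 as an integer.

a_35 = 43344

q^35  k|35↦f(k): 1:1 5:125 7:343 35:42875  a_35=43344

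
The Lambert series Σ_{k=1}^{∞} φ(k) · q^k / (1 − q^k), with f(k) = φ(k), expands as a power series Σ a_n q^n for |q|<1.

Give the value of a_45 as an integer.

d|45:{45,15,9,5,3,1}  Σφ=24+8+6+4+2+1=45

a_45 = 45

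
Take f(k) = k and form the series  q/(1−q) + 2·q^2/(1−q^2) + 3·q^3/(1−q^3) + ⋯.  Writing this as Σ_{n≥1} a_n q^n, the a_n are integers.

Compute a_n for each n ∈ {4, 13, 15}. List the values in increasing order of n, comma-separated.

[q^4] f(1)=1,f(2)=2,f(4)=4 ⇒ 7
d|13:{1,13}  Σf=1+13=14
d|15:{15,5,3,1}  Σf=15+5+3+1=24

7, 14, 24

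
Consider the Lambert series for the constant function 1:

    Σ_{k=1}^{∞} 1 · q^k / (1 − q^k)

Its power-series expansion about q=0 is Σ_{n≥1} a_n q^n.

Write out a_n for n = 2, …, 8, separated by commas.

n=2: 1·2 2·1  f→[1+1]=2
d|3:{3,1}  Σf=1+1=2
n=4: 4·1 2·2 1·4  f→[1+1+1]=3
q^5  k|5↦f(k): 1:1 5:1  a_5=2
q^6  k|6↦f(k): 6:1 3:1 2:1 1:1  a_6=4
d|7:{1,7}  Σf=1+1=2
q^8  k|8↦f(k): 1:1 2:1 4:1 8:1  a_8=4

2, 2, 3, 2, 4, 2, 4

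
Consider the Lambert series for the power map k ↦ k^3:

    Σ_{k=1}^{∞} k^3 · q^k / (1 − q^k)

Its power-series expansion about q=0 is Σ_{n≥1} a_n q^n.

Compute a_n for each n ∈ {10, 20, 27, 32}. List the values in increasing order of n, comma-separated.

1134, 9198, 20440, 37449

d|10:{1,2,5,10}  Σf=1+8+125+1000=1134
[q^20] f(20)=8000,f(10)=1000,f(5)=125,f(4)=64,f(2)=8,f(1)=1 ⇒ 9198
n=27: 1·27 3·9 9·3 27·1  f→[1+27+729+19683]=20440
n=32: 32·1 16·2 8·4 4·8 2·16 1·32  f→[32768+4096+512+64+8+1]=37449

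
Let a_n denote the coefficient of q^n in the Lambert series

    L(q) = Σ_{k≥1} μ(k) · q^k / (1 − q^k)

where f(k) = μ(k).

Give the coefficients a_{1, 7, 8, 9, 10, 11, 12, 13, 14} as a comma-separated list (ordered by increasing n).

n=1: 1·1  μ→[1]=1
n=7: 7·1 1·7  μ→[(-1)+1]=0
[q^8] μ(8)=0,μ(4)=0,μ(2)=-1,μ(1)=1 ⇒ 0
d|9:{9,3,1}  Σμ=0+(-1)+1=0
q^10  k|10↦μ(k): 10:1 5:-1 2:-1 1:1  a_10=0
q^11  k|11↦μ(k): 11:-1 1:1  a_11=0
[q^12] μ(1)=1,μ(2)=-1,μ(3)=-1,μ(4)=0,μ(6)=1,μ(12)=0 ⇒ 0
[q^13] μ(13)=-1,μ(1)=1 ⇒ 0
q^14  k|14↦μ(k): 1:1 2:-1 7:-1 14:1  a_14=0

1, 0, 0, 0, 0, 0, 0, 0, 0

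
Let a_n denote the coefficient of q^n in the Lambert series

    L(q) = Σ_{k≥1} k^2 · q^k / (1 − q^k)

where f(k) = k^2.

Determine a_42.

a_42 = 2500

q^42  k|42↦f(k): 42:1764 21:441 14:196 7:49 6:36 3:9 2:4 1:1  a_42=2500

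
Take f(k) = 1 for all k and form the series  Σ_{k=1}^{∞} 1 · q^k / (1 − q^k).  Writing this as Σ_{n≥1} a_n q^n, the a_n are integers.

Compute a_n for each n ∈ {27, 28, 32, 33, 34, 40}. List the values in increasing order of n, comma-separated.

4, 6, 6, 4, 4, 8

[q^27] f(1)=1,f(3)=1,f(9)=1,f(27)=1 ⇒ 4
[q^28] f(28)=1,f(14)=1,f(7)=1,f(4)=1,f(2)=1,f(1)=1 ⇒ 6
n=32: 1·32 2·16 4·8 8·4 16·2 32·1  f→[1+1+1+1+1+1]=6
n=33: 1·33 3·11 11·3 33·1  f→[1+1+1+1]=4
q^34  k|34↦f(k): 34:1 17:1 2:1 1:1  a_34=4
[q^40] f(40)=1,f(20)=1,f(10)=1,f(8)=1,f(5)=1,f(4)=1,f(2)=1,f(1)=1 ⇒ 8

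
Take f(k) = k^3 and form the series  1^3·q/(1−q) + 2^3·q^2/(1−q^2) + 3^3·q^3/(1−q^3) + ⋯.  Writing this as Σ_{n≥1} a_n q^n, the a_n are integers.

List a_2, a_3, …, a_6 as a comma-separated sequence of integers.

n=2: 1·2 2·1  f→[1+8]=9
[q^3] f(3)=27,f(1)=1 ⇒ 28
q^4  k|4↦f(k): 1:1 2:8 4:64  a_4=73
d|5:{1,5}  Σf=1+125=126
n=6: 1·6 2·3 3·2 6·1  f→[1+8+27+216]=252

9, 28, 73, 126, 252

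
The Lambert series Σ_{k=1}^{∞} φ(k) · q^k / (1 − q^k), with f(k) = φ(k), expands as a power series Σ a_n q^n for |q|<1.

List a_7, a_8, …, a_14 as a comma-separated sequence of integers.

q^7  k|7↦φ(k): 1:1 7:6  a_7=7
n=8: 8·1 4·2 2·4 1·8  φ→[4+2+1+1]=8
q^9  k|9↦φ(k): 9:6 3:2 1:1  a_9=9
n=10: 1·10 2·5 5·2 10·1  φ→[1+1+4+4]=10
[q^11] φ(1)=1,φ(11)=10 ⇒ 11
[q^12] φ(12)=4,φ(6)=2,φ(4)=2,φ(3)=2,φ(2)=1,φ(1)=1 ⇒ 12
n=13: 1·13 13·1  φ→[1+12]=13
d|14:{1,2,7,14}  Σφ=1+1+6+6=14

7, 8, 9, 10, 11, 12, 13, 14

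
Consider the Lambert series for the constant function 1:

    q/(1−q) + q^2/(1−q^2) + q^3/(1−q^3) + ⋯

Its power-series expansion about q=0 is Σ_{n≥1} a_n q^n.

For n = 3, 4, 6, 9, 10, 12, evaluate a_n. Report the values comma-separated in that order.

n=3: 1·3 3·1  f→[1+1]=2
d|4:{4,2,1}  Σf=1+1+1=3
[q^6] f(6)=1,f(3)=1,f(2)=1,f(1)=1 ⇒ 4
d|9:{1,3,9}  Σf=1+1+1=3
q^10  k|10↦f(k): 10:1 5:1 2:1 1:1  a_10=4
d|12:{12,6,4,3,2,1}  Σf=1+1+1+1+1+1=6

2, 3, 4, 3, 4, 6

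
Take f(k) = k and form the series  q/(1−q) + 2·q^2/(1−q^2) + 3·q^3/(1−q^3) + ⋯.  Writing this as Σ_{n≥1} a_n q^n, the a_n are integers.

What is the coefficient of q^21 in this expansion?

q^21  k|21↦f(k): 21:21 7:7 3:3 1:1  a_21=32

a_21 = 32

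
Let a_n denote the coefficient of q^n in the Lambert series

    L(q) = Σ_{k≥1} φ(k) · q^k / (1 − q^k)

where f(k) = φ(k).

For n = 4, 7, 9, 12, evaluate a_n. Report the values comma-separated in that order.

n=4: 1·4 2·2 4·1  φ→[1+1+2]=4
d|7:{7,1}  Σφ=6+1=7
q^9  k|9↦φ(k): 9:6 3:2 1:1  a_9=9
q^12  k|12↦φ(k): 12:4 6:2 4:2 3:2 2:1 1:1  a_12=12

4, 7, 9, 12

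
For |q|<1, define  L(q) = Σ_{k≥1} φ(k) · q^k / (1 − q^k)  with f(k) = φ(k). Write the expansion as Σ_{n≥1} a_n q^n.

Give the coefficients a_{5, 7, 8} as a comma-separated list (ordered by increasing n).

q^5  k|5↦φ(k): 5:4 1:1  a_5=5
q^7  k|7↦φ(k): 1:1 7:6  a_7=7
[q^8] φ(8)=4,φ(4)=2,φ(2)=1,φ(1)=1 ⇒ 8

5, 7, 8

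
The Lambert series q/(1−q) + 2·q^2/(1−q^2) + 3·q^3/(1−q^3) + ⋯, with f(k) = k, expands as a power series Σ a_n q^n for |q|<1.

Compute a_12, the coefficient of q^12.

a_12 = 28

n=12: 1·12 2·6 3·4 4·3 6·2 12·1  f→[1+2+3+4+6+12]=28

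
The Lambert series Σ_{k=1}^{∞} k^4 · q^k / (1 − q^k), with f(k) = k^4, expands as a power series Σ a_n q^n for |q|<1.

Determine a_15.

q^15  k|15↦f(k): 1:1 3:81 5:625 15:50625  a_15=51332

a_15 = 51332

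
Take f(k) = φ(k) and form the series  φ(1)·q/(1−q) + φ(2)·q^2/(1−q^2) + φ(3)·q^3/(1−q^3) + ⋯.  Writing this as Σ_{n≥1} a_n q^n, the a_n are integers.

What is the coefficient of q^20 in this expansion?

[q^20] φ(20)=8,φ(10)=4,φ(5)=4,φ(4)=2,φ(2)=1,φ(1)=1 ⇒ 20

a_20 = 20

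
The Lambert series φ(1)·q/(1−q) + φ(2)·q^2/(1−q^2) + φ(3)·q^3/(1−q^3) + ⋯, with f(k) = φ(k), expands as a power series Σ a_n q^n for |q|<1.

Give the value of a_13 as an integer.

n=13: 1·13 13·1  φ→[1+12]=13

a_13 = 13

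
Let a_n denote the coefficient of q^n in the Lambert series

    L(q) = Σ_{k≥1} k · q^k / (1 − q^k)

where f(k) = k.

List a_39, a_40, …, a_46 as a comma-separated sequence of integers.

56, 90, 42, 96, 44, 84, 78, 72

[q^39] f(39)=39,f(13)=13,f(3)=3,f(1)=1 ⇒ 56
q^40  k|40↦f(k): 40:40 20:20 10:10 8:8 5:5 4:4 2:2 1:1  a_40=90
[q^41] f(41)=41,f(1)=1 ⇒ 42
d|42:{42,21,14,7,6,3,2,1}  Σf=42+21+14+7+6+3+2+1=96
[q^43] f(1)=1,f(43)=43 ⇒ 44
n=44: 44·1 22·2 11·4 4·11 2·22 1·44  f→[44+22+11+4+2+1]=84
n=45: 45·1 15·3 9·5 5·9 3·15 1·45  f→[45+15+9+5+3+1]=78
n=46: 1·46 2·23 23·2 46·1  f→[1+2+23+46]=72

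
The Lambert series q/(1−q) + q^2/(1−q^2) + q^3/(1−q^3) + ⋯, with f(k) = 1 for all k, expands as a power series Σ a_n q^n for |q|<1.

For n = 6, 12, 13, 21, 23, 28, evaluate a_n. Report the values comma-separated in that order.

4, 6, 2, 4, 2, 6

d|6:{1,2,3,6}  Σf=1+1+1+1=4
q^12  k|12↦f(k): 12:1 6:1 4:1 3:1 2:1 1:1  a_12=6
n=13: 1·13 13·1  f→[1+1]=2
[q^21] f(21)=1,f(7)=1,f(3)=1,f(1)=1 ⇒ 4
[q^23] f(23)=1,f(1)=1 ⇒ 2
n=28: 1·28 2·14 4·7 7·4 14·2 28·1  f→[1+1+1+1+1+1]=6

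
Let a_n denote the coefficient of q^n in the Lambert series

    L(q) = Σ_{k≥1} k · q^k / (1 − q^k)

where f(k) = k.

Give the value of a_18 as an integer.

n=18: 1·18 2·9 3·6 6·3 9·2 18·1  f→[1+2+3+6+9+18]=39

a_18 = 39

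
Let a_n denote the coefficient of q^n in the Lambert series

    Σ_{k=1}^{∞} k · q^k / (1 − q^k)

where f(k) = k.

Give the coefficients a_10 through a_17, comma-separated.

18, 12, 28, 14, 24, 24, 31, 18

q^10  k|10↦f(k): 10:10 5:5 2:2 1:1  a_10=18
[q^11] f(1)=1,f(11)=11 ⇒ 12
[q^12] f(1)=1,f(2)=2,f(3)=3,f(4)=4,f(6)=6,f(12)=12 ⇒ 28
n=13: 13·1 1·13  f→[13+1]=14
d|14:{1,2,7,14}  Σf=1+2+7+14=24
n=15: 1·15 3·5 5·3 15·1  f→[1+3+5+15]=24
q^16  k|16↦f(k): 1:1 2:2 4:4 8:8 16:16  a_16=31
[q^17] f(17)=17,f(1)=1 ⇒ 18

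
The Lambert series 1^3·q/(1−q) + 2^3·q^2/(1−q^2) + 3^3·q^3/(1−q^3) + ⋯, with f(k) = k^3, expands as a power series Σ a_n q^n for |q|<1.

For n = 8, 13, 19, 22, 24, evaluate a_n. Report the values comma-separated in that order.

585, 2198, 6860, 11988, 16380

n=8: 1·8 2·4 4·2 8·1  f→[1+8+64+512]=585
n=13: 13·1 1·13  f→[2197+1]=2198
n=19: 19·1 1·19  f→[6859+1]=6860
[q^22] f(22)=10648,f(11)=1331,f(2)=8,f(1)=1 ⇒ 11988
n=24: 24·1 12·2 8·3 6·4 4·6 3·8 2·12 1·24  f→[13824+1728+512+216+64+27+8+1]=16380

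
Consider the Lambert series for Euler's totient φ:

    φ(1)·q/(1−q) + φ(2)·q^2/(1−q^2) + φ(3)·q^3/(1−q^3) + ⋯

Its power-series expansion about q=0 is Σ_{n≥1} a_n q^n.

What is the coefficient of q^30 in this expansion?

q^30  k|30↦φ(k): 30:8 15:8 10:4 6:2 5:4 3:2 2:1 1:1  a_30=30

a_30 = 30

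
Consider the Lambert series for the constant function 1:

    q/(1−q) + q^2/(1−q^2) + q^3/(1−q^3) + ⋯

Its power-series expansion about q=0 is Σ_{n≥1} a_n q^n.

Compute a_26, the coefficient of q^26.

a_26 = 4

d|26:{26,13,2,1}  Σf=1+1+1+1=4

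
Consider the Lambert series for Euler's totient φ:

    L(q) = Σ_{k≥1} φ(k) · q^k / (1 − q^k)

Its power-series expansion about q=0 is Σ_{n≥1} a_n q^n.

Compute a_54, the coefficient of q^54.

q^54  k|54↦φ(k): 54:18 27:18 18:6 9:6 6:2 3:2 2:1 1:1  a_54=54

a_54 = 54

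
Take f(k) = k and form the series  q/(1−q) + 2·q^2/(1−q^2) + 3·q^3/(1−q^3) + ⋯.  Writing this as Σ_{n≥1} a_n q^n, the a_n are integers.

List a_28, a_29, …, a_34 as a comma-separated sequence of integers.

q^28  k|28↦f(k): 28:28 14:14 7:7 4:4 2:2 1:1  a_28=56
q^29  k|29↦f(k): 29:29 1:1  a_29=30
q^30  k|30↦f(k): 30:30 15:15 10:10 6:6 5:5 3:3 2:2 1:1  a_30=72
d|31:{31,1}  Σf=31+1=32
n=32: 32·1 16·2 8·4 4·8 2·16 1·32  f→[32+16+8+4+2+1]=63
n=33: 1·33 3·11 11·3 33·1  f→[1+3+11+33]=48
[q^34] f(1)=1,f(2)=2,f(17)=17,f(34)=34 ⇒ 54

56, 30, 72, 32, 63, 48, 54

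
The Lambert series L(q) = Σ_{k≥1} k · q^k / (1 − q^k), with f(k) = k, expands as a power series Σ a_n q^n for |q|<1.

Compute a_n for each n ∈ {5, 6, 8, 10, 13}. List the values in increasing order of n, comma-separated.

6, 12, 15, 18, 14

q^5  k|5↦f(k): 1:1 5:5  a_5=6
[q^6] f(1)=1,f(2)=2,f(3)=3,f(6)=6 ⇒ 12
[q^8] f(1)=1,f(2)=2,f(4)=4,f(8)=8 ⇒ 15
n=10: 1·10 2·5 5·2 10·1  f→[1+2+5+10]=18
[q^13] f(1)=1,f(13)=13 ⇒ 14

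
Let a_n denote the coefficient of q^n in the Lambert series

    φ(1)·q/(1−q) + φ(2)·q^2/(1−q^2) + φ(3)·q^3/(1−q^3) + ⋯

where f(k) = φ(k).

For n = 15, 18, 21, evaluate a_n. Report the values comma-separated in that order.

q^15  k|15↦φ(k): 15:8 5:4 3:2 1:1  a_15=15
[q^18] φ(1)=1,φ(2)=1,φ(3)=2,φ(6)=2,φ(9)=6,φ(18)=6 ⇒ 18
d|21:{1,3,7,21}  Σφ=1+2+6+12=21

15, 18, 21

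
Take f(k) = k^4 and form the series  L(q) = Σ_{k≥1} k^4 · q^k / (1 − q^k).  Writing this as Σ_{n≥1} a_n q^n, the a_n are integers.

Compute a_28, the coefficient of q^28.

q^28  k|28↦f(k): 1:1 2:16 4:256 7:2401 14:38416 28:614656  a_28=655746

a_28 = 655746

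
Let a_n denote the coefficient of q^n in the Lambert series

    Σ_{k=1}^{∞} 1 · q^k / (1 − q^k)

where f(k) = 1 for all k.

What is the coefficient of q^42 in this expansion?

d|42:{42,21,14,7,6,3,2,1}  Σf=1+1+1+1+1+1+1+1=8

a_42 = 8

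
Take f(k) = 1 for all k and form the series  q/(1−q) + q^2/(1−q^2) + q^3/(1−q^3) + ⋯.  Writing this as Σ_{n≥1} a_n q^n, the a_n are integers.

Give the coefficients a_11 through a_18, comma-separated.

[q^11] f(11)=1,f(1)=1 ⇒ 2
n=12: 12·1 6·2 4·3 3·4 2·6 1·12  f→[1+1+1+1+1+1]=6
n=13: 1·13 13·1  f→[1+1]=2
[q^14] f(14)=1,f(7)=1,f(2)=1,f(1)=1 ⇒ 4
d|15:{15,5,3,1}  Σf=1+1+1+1=4
n=16: 1·16 2·8 4·4 8·2 16·1  f→[1+1+1+1+1]=5
n=17: 1·17 17·1  f→[1+1]=2
q^18  k|18↦f(k): 1:1 2:1 3:1 6:1 9:1 18:1  a_18=6

2, 6, 2, 4, 4, 5, 2, 6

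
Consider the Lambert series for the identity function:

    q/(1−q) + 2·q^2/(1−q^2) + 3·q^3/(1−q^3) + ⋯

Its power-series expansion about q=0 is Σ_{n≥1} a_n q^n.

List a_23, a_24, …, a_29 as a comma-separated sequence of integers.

24, 60, 31, 42, 40, 56, 30

d|23:{23,1}  Σf=23+1=24
n=24: 1·24 2·12 3·8 4·6 6·4 8·3 12·2 24·1  f→[1+2+3+4+6+8+12+24]=60
d|25:{1,5,25}  Σf=1+5+25=31
d|26:{26,13,2,1}  Σf=26+13+2+1=42
d|27:{1,3,9,27}  Σf=1+3+9+27=40
d|28:{28,14,7,4,2,1}  Σf=28+14+7+4+2+1=56
d|29:{29,1}  Σf=29+1=30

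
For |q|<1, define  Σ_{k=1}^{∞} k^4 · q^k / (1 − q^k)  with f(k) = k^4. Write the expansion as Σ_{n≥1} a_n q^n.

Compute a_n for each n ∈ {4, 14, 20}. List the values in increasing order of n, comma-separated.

273, 40834, 170898

[q^4] f(4)=256,f(2)=16,f(1)=1 ⇒ 273
[q^14] f(1)=1,f(2)=16,f(7)=2401,f(14)=38416 ⇒ 40834
q^20  k|20↦f(k): 1:1 2:16 4:256 5:625 10:10000 20:160000  a_20=170898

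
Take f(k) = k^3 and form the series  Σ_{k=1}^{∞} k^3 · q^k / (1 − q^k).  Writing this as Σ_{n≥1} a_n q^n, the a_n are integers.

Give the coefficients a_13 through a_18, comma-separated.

d|13:{1,13}  Σf=1+2197=2198
q^14  k|14↦f(k): 14:2744 7:343 2:8 1:1  a_14=3096
d|15:{1,3,5,15}  Σf=1+27+125+3375=3528
[q^16] f(1)=1,f(2)=8,f(4)=64,f(8)=512,f(16)=4096 ⇒ 4681
q^17  k|17↦f(k): 1:1 17:4913  a_17=4914
n=18: 18·1 9·2 6·3 3·6 2·9 1·18  f→[5832+729+216+27+8+1]=6813

2198, 3096, 3528, 4681, 4914, 6813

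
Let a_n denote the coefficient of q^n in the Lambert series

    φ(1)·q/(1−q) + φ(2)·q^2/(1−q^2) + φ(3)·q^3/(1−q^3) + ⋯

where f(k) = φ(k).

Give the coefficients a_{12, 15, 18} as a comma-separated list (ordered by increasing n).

[q^12] φ(12)=4,φ(6)=2,φ(4)=2,φ(3)=2,φ(2)=1,φ(1)=1 ⇒ 12
q^15  k|15↦φ(k): 1:1 3:2 5:4 15:8  a_15=15
d|18:{18,9,6,3,2,1}  Σφ=6+6+2+2+1+1=18

12, 15, 18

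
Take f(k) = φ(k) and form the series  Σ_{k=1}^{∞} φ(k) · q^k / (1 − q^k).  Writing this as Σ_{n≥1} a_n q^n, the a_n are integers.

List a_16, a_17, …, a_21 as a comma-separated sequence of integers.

d|16:{1,2,4,8,16}  Σφ=1+1+2+4+8=16
n=17: 17·1 1·17  φ→[16+1]=17
q^18  k|18↦φ(k): 1:1 2:1 3:2 6:2 9:6 18:6  a_18=18
[q^19] φ(1)=1,φ(19)=18 ⇒ 19
d|20:{1,2,4,5,10,20}  Σφ=1+1+2+4+4+8=20
d|21:{21,7,3,1}  Σφ=12+6+2+1=21

16, 17, 18, 19, 20, 21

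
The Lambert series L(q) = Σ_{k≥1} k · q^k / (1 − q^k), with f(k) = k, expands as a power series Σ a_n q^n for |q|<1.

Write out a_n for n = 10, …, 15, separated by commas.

[q^10] f(1)=1,f(2)=2,f(5)=5,f(10)=10 ⇒ 18
q^11  k|11↦f(k): 11:11 1:1  a_11=12
[q^12] f(1)=1,f(2)=2,f(3)=3,f(4)=4,f(6)=6,f(12)=12 ⇒ 28
d|13:{1,13}  Σf=1+13=14
n=14: 14·1 7·2 2·7 1·14  f→[14+7+2+1]=24
n=15: 1·15 3·5 5·3 15·1  f→[1+3+5+15]=24

18, 12, 28, 14, 24, 24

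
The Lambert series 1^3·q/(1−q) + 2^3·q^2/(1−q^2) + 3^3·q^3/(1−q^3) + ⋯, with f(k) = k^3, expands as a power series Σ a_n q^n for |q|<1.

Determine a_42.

a_42 = 86688

[q^42] f(1)=1,f(2)=8,f(3)=27,f(6)=216,f(7)=343,f(14)=2744,f(21)=9261,f(42)=74088 ⇒ 86688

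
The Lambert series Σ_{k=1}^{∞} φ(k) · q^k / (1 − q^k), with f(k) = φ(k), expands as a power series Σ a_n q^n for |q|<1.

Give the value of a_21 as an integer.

q^21  k|21↦φ(k): 1:1 3:2 7:6 21:12  a_21=21

a_21 = 21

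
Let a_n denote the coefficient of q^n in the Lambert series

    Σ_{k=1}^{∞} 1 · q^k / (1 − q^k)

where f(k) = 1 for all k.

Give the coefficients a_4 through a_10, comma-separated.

3, 2, 4, 2, 4, 3, 4

d|4:{4,2,1}  Σf=1+1+1=3
d|5:{5,1}  Σf=1+1=2
d|6:{1,2,3,6}  Σf=1+1+1+1=4
d|7:{7,1}  Σf=1+1=2
q^8  k|8↦f(k): 8:1 4:1 2:1 1:1  a_8=4
n=9: 9·1 3·3 1·9  f→[1+1+1]=3
[q^10] f(10)=1,f(5)=1,f(2)=1,f(1)=1 ⇒ 4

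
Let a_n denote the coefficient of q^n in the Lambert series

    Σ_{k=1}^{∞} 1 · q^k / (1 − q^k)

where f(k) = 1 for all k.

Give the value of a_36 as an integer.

d|36:{36,18,12,9,6,4,3,2,1}  Σf=1+1+1+1+1+1+1+1+1=9

a_36 = 9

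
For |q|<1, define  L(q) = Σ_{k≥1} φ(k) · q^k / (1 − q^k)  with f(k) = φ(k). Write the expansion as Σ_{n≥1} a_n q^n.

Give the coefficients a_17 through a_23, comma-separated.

q^17  k|17↦φ(k): 17:16 1:1  a_17=17
[q^18] φ(18)=6,φ(9)=6,φ(6)=2,φ(3)=2,φ(2)=1,φ(1)=1 ⇒ 18
[q^19] φ(19)=18,φ(1)=1 ⇒ 19
d|20:{1,2,4,5,10,20}  Σφ=1+1+2+4+4+8=20
q^21  k|21↦φ(k): 21:12 7:6 3:2 1:1  a_21=21
q^22  k|22↦φ(k): 1:1 2:1 11:10 22:10  a_22=22
n=23: 23·1 1·23  φ→[22+1]=23

17, 18, 19, 20, 21, 22, 23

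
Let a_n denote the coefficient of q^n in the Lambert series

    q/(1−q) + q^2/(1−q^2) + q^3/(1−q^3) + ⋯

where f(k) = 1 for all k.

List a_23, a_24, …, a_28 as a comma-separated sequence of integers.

[q^23] f(1)=1,f(23)=1 ⇒ 2
n=24: 1·24 2·12 3·8 4·6 6·4 8·3 12·2 24·1  f→[1+1+1+1+1+1+1+1]=8
[q^25] f(1)=1,f(5)=1,f(25)=1 ⇒ 3
d|26:{1,2,13,26}  Σf=1+1+1+1=4
q^27  k|27↦f(k): 27:1 9:1 3:1 1:1  a_27=4
q^28  k|28↦f(k): 1:1 2:1 4:1 7:1 14:1 28:1  a_28=6

2, 8, 3, 4, 4, 6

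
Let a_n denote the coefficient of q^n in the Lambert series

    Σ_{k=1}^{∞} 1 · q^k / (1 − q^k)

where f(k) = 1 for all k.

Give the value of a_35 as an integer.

a_35 = 4

d|35:{35,7,5,1}  Σf=1+1+1+1=4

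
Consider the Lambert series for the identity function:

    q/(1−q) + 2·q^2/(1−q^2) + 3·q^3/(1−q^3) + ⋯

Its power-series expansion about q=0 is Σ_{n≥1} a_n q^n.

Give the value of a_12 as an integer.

a_12 = 28

n=12: 1·12 2·6 3·4 4·3 6·2 12·1  f→[1+2+3+4+6+12]=28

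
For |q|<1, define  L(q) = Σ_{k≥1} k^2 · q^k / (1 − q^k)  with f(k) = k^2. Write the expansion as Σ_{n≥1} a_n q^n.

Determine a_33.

q^33  k|33↦f(k): 1:1 3:9 11:121 33:1089  a_33=1220

a_33 = 1220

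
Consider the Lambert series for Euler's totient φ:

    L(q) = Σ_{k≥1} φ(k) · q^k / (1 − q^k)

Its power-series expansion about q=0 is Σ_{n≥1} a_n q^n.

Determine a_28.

n=28: 1·28 2·14 4·7 7·4 14·2 28·1  φ→[1+1+2+6+6+12]=28

a_28 = 28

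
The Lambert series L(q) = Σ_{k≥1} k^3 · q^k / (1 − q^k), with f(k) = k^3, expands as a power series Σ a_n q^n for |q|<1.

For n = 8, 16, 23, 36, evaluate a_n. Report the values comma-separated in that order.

585, 4681, 12168, 55261

d|8:{1,2,4,8}  Σf=1+8+64+512=585
[q^16] f(16)=4096,f(8)=512,f(4)=64,f(2)=8,f(1)=1 ⇒ 4681
q^23  k|23↦f(k): 23:12167 1:1  a_23=12168
n=36: 36·1 18·2 12·3 9·4 6·6 4·9 3·12 2·18 1·36  f→[46656+5832+1728+729+216+64+27+8+1]=55261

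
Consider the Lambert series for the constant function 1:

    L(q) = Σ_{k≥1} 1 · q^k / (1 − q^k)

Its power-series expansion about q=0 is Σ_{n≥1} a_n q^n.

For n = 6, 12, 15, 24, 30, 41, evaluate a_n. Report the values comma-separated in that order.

d|6:{1,2,3,6}  Σf=1+1+1+1=4
q^12  k|12↦f(k): 12:1 6:1 4:1 3:1 2:1 1:1  a_12=6
d|15:{15,5,3,1}  Σf=1+1+1+1=4
n=24: 1·24 2·12 3·8 4·6 6·4 8·3 12·2 24·1  f→[1+1+1+1+1+1+1+1]=8
[q^30] f(30)=1,f(15)=1,f(10)=1,f(6)=1,f(5)=1,f(3)=1,f(2)=1,f(1)=1 ⇒ 8
n=41: 1·41 41·1  f→[1+1]=2

4, 6, 4, 8, 8, 2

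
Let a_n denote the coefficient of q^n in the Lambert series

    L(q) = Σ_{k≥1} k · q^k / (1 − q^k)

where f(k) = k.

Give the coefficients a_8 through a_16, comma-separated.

n=8: 8·1 4·2 2·4 1·8  f→[8+4+2+1]=15
q^9  k|9↦f(k): 9:9 3:3 1:1  a_9=13
d|10:{1,2,5,10}  Σf=1+2+5+10=18
q^11  k|11↦f(k): 1:1 11:11  a_11=12
[q^12] f(1)=1,f(2)=2,f(3)=3,f(4)=4,f(6)=6,f(12)=12 ⇒ 28
q^13  k|13↦f(k): 1:1 13:13  a_13=14
q^14  k|14↦f(k): 1:1 2:2 7:7 14:14  a_14=24
n=15: 15·1 5·3 3·5 1·15  f→[15+5+3+1]=24
q^16  k|16↦f(k): 1:1 2:2 4:4 8:8 16:16  a_16=31

15, 13, 18, 12, 28, 14, 24, 24, 31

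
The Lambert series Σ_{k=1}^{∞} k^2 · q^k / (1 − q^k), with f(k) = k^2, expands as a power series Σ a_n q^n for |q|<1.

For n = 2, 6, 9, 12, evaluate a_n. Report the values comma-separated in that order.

5, 50, 91, 210

[q^2] f(2)=4,f(1)=1 ⇒ 5
d|6:{1,2,3,6}  Σf=1+4+9+36=50
d|9:{9,3,1}  Σf=81+9+1=91
q^12  k|12↦f(k): 1:1 2:4 3:9 4:16 6:36 12:144  a_12=210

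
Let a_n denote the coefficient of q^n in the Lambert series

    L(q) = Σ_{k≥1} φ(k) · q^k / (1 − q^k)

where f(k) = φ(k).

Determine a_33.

[q^33] φ(33)=20,φ(11)=10,φ(3)=2,φ(1)=1 ⇒ 33

a_33 = 33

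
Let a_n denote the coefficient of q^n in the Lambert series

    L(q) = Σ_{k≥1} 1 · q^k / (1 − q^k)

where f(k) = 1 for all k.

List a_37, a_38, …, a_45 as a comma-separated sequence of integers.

q^37  k|37↦f(k): 1:1 37:1  a_37=2
q^38  k|38↦f(k): 38:1 19:1 2:1 1:1  a_38=4
q^39  k|39↦f(k): 39:1 13:1 3:1 1:1  a_39=4
d|40:{1,2,4,5,8,10,20,40}  Σf=1+1+1+1+1+1+1+1=8
d|41:{41,1}  Σf=1+1=2
q^42  k|42↦f(k): 42:1 21:1 14:1 7:1 6:1 3:1 2:1 1:1  a_42=8
d|43:{1,43}  Σf=1+1=2
[q^44] f(1)=1,f(2)=1,f(4)=1,f(11)=1,f(22)=1,f(44)=1 ⇒ 6
q^45  k|45↦f(k): 45:1 15:1 9:1 5:1 3:1 1:1  a_45=6

2, 4, 4, 8, 2, 8, 2, 6, 6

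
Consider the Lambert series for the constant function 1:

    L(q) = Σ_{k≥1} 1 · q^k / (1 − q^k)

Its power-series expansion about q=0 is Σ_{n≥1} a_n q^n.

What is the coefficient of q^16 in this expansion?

[q^16] f(16)=1,f(8)=1,f(4)=1,f(2)=1,f(1)=1 ⇒ 5

a_16 = 5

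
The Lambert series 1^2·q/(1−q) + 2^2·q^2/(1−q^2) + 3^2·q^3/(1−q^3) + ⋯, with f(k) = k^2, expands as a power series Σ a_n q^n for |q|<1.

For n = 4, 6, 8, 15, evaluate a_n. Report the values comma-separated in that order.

21, 50, 85, 260

n=4: 4·1 2·2 1·4  f→[16+4+1]=21
[q^6] f(1)=1,f(2)=4,f(3)=9,f(6)=36 ⇒ 50
[q^8] f(8)=64,f(4)=16,f(2)=4,f(1)=1 ⇒ 85
q^15  k|15↦f(k): 15:225 5:25 3:9 1:1  a_15=260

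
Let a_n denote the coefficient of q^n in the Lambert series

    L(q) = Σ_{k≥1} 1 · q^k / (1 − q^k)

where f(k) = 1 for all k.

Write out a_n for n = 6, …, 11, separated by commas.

4, 2, 4, 3, 4, 2

q^6  k|6↦f(k): 1:1 2:1 3:1 6:1  a_6=4
n=7: 7·1 1·7  f→[1+1]=2
q^8  k|8↦f(k): 8:1 4:1 2:1 1:1  a_8=4
[q^9] f(9)=1,f(3)=1,f(1)=1 ⇒ 3
n=10: 1·10 2·5 5·2 10·1  f→[1+1+1+1]=4
n=11: 11·1 1·11  f→[1+1]=2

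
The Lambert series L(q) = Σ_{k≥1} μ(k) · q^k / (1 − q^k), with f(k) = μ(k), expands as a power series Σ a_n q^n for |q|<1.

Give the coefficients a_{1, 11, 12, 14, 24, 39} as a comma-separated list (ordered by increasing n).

d|1:{1}  Σμ=1=1
q^11  k|11↦μ(k): 1:1 11:-1  a_11=0
[q^12] μ(1)=1,μ(2)=-1,μ(3)=-1,μ(4)=0,μ(6)=1,μ(12)=0 ⇒ 0
n=14: 14·1 7·2 2·7 1·14  μ→[1+(-1)+(-1)+1]=0
[q^24] μ(1)=1,μ(2)=-1,μ(3)=-1,μ(4)=0,μ(6)=1,μ(8)=0,μ(12)=0,μ(24)=0 ⇒ 0
d|39:{39,13,3,1}  Σμ=1+(-1)+(-1)+1=0

1, 0, 0, 0, 0, 0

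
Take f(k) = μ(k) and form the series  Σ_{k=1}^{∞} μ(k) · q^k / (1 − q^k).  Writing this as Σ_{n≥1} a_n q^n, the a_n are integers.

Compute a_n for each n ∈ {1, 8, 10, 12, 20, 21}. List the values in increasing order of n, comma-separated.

d|1:{1}  Σμ=1=1
q^8  k|8↦μ(k): 1:1 2:-1 4:0 8:0  a_8=0
[q^10] μ(1)=1,μ(2)=-1,μ(5)=-1,μ(10)=1 ⇒ 0
[q^12] μ(12)=0,μ(6)=1,μ(4)=0,μ(3)=-1,μ(2)=-1,μ(1)=1 ⇒ 0
[q^20] μ(20)=0,μ(10)=1,μ(5)=-1,μ(4)=0,μ(2)=-1,μ(1)=1 ⇒ 0
n=21: 1·21 3·7 7·3 21·1  μ→[1+(-1)+(-1)+1]=0

1, 0, 0, 0, 0, 0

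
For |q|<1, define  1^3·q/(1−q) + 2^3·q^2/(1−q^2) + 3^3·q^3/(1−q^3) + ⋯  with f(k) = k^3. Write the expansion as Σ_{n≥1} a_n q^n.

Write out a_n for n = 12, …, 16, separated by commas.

2044, 2198, 3096, 3528, 4681

d|12:{1,2,3,4,6,12}  Σf=1+8+27+64+216+1728=2044
n=13: 13·1 1·13  f→[2197+1]=2198
d|14:{1,2,7,14}  Σf=1+8+343+2744=3096
d|15:{15,5,3,1}  Σf=3375+125+27+1=3528
d|16:{1,2,4,8,16}  Σf=1+8+64+512+4096=4681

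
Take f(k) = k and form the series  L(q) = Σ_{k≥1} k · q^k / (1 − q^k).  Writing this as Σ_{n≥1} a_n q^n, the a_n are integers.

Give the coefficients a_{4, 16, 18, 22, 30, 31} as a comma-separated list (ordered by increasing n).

[q^4] f(4)=4,f(2)=2,f(1)=1 ⇒ 7
n=16: 16·1 8·2 4·4 2·8 1·16  f→[16+8+4+2+1]=31
n=18: 18·1 9·2 6·3 3·6 2·9 1·18  f→[18+9+6+3+2+1]=39
q^22  k|22↦f(k): 1:1 2:2 11:11 22:22  a_22=36
[q^30] f(1)=1,f(2)=2,f(3)=3,f(5)=5,f(6)=6,f(10)=10,f(15)=15,f(30)=30 ⇒ 72
d|31:{1,31}  Σf=1+31=32

7, 31, 39, 36, 72, 32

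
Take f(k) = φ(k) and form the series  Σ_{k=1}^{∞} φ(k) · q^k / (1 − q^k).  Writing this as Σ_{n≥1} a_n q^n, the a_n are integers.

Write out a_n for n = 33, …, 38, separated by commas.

d|33:{33,11,3,1}  Σφ=20+10+2+1=33
n=34: 1·34 2·17 17·2 34·1  φ→[1+1+16+16]=34
d|35:{35,7,5,1}  Σφ=24+6+4+1=35
q^36  k|36↦φ(k): 36:12 18:6 12:4 9:6 6:2 4:2 3:2 2:1 1:1  a_36=36
q^37  k|37↦φ(k): 1:1 37:36  a_37=37
[q^38] φ(38)=18,φ(19)=18,φ(2)=1,φ(1)=1 ⇒ 38

33, 34, 35, 36, 37, 38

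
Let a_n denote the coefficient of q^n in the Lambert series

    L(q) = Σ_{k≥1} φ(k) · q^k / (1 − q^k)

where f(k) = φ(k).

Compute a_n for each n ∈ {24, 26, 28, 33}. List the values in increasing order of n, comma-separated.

d|24:{24,12,8,6,4,3,2,1}  Σφ=8+4+4+2+2+2+1+1=24
[q^26] φ(26)=12,φ(13)=12,φ(2)=1,φ(1)=1 ⇒ 26
q^28  k|28↦φ(k): 1:1 2:1 4:2 7:6 14:6 28:12  a_28=28
[q^33] φ(1)=1,φ(3)=2,φ(11)=10,φ(33)=20 ⇒ 33

24, 26, 28, 33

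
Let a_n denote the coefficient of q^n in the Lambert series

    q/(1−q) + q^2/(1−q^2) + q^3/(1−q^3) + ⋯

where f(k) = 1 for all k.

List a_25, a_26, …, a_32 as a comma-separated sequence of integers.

q^25  k|25↦f(k): 1:1 5:1 25:1  a_25=3
q^26  k|26↦f(k): 26:1 13:1 2:1 1:1  a_26=4
q^27  k|27↦f(k): 1:1 3:1 9:1 27:1  a_27=4
[q^28] f(28)=1,f(14)=1,f(7)=1,f(4)=1,f(2)=1,f(1)=1 ⇒ 6
q^29  k|29↦f(k): 29:1 1:1  a_29=2
[q^30] f(30)=1,f(15)=1,f(10)=1,f(6)=1,f(5)=1,f(3)=1,f(2)=1,f(1)=1 ⇒ 8
n=31: 1·31 31·1  f→[1+1]=2
n=32: 32·1 16·2 8·4 4·8 2·16 1·32  f→[1+1+1+1+1+1]=6

3, 4, 4, 6, 2, 8, 2, 6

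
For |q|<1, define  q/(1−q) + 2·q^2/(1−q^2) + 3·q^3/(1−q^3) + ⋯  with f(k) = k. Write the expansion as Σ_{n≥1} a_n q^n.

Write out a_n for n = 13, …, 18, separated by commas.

d|13:{13,1}  Σf=13+1=14
q^14  k|14↦f(k): 1:1 2:2 7:7 14:14  a_14=24
d|15:{15,5,3,1}  Σf=15+5+3+1=24
d|16:{16,8,4,2,1}  Σf=16+8+4+2+1=31
d|17:{1,17}  Σf=1+17=18
q^18  k|18↦f(k): 18:18 9:9 6:6 3:3 2:2 1:1  a_18=39

14, 24, 24, 31, 18, 39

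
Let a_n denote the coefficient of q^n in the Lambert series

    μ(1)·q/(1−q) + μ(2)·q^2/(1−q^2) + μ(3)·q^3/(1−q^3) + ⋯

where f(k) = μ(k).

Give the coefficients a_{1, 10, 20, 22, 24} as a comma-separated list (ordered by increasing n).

d|1:{1}  Σμ=1=1
q^10  k|10↦μ(k): 10:1 5:-1 2:-1 1:1  a_10=0
q^20  k|20↦μ(k): 1:1 2:-1 4:0 5:-1 10:1 20:0  a_20=0
d|22:{1,2,11,22}  Σμ=1+(-1)+(-1)+1=0
n=24: 24·1 12·2 8·3 6·4 4·6 3·8 2·12 1·24  μ→[0+0+0+1+0+(-1)+(-1)+1]=0

1, 0, 0, 0, 0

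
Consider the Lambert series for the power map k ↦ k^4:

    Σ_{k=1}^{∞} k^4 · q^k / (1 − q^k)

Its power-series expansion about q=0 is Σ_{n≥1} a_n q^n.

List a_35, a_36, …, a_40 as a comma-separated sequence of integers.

[q^35] f(35)=1500625,f(7)=2401,f(5)=625,f(1)=1 ⇒ 1503652
d|36:{1,2,3,4,6,9,12,18,36}  Σf=1+16+81+256+1296+6561+20736+104976+1679616=1813539
n=37: 37·1 1·37  f→[1874161+1]=1874162
q^38  k|38↦f(k): 1:1 2:16 19:130321 38:2085136  a_38=2215474
d|39:{1,3,13,39}  Σf=1+81+28561+2313441=2342084
[q^40] f(40)=2560000,f(20)=160000,f(10)=10000,f(8)=4096,f(5)=625,f(4)=256,f(2)=16,f(1)=1 ⇒ 2734994

1503652, 1813539, 1874162, 2215474, 2342084, 2734994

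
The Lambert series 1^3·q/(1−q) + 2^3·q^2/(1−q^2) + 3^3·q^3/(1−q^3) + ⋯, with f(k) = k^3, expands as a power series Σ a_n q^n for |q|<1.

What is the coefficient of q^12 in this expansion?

[q^12] f(1)=1,f(2)=8,f(3)=27,f(4)=64,f(6)=216,f(12)=1728 ⇒ 2044

a_12 = 2044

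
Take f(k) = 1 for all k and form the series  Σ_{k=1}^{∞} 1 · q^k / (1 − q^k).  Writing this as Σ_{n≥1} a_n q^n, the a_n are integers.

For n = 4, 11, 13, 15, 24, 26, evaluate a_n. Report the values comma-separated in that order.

[q^4] f(1)=1,f(2)=1,f(4)=1 ⇒ 3
n=11: 11·1 1·11  f→[1+1]=2
d|13:{1,13}  Σf=1+1=2
q^15  k|15↦f(k): 15:1 5:1 3:1 1:1  a_15=4
n=24: 1·24 2·12 3·8 4·6 6·4 8·3 12·2 24·1  f→[1+1+1+1+1+1+1+1]=8
n=26: 1·26 2·13 13·2 26·1  f→[1+1+1+1]=4

3, 2, 2, 4, 8, 4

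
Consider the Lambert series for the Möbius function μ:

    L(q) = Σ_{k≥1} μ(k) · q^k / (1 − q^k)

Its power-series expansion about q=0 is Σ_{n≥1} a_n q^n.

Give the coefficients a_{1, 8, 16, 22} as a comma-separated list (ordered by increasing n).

n=1: 1·1  μ→[1]=1
[q^8] μ(1)=1,μ(2)=-1,μ(4)=0,μ(8)=0 ⇒ 0
[q^16] μ(1)=1,μ(2)=-1,μ(4)=0,μ(8)=0,μ(16)=0 ⇒ 0
d|22:{1,2,11,22}  Σμ=1+(-1)+(-1)+1=0

1, 0, 0, 0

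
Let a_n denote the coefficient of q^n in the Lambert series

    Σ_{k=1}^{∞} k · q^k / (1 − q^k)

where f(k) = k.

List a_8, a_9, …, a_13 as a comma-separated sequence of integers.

15, 13, 18, 12, 28, 14

d|8:{1,2,4,8}  Σf=1+2+4+8=15
q^9  k|9↦f(k): 9:9 3:3 1:1  a_9=13
q^10  k|10↦f(k): 10:10 5:5 2:2 1:1  a_10=18
d|11:{1,11}  Σf=1+11=12
n=12: 1·12 2·6 3·4 4·3 6·2 12·1  f→[1+2+3+4+6+12]=28
n=13: 13·1 1·13  f→[13+1]=14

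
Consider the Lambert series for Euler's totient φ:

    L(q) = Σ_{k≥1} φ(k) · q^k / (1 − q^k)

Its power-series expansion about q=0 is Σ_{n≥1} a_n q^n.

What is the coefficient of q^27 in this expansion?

n=27: 27·1 9·3 3·9 1·27  φ→[18+6+2+1]=27

a_27 = 27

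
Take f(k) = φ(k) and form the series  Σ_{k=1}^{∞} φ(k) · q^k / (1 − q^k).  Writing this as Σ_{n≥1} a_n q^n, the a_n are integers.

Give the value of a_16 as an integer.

[q^16] φ(1)=1,φ(2)=1,φ(4)=2,φ(8)=4,φ(16)=8 ⇒ 16

a_16 = 16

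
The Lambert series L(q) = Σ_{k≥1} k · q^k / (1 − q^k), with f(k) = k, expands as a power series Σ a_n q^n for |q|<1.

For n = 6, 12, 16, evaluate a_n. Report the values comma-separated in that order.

q^6  k|6↦f(k): 1:1 2:2 3:3 6:6  a_6=12
d|12:{1,2,3,4,6,12}  Σf=1+2+3+4+6+12=28
n=16: 1·16 2·8 4·4 8·2 16·1  f→[1+2+4+8+16]=31

12, 28, 31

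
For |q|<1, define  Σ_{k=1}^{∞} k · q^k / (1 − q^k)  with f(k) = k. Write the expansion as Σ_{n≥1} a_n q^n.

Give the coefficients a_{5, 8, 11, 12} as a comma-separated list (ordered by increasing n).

d|5:{5,1}  Σf=5+1=6
n=8: 1·8 2·4 4·2 8·1  f→[1+2+4+8]=15
q^11  k|11↦f(k): 11:11 1:1  a_11=12
d|12:{12,6,4,3,2,1}  Σf=12+6+4+3+2+1=28

6, 15, 12, 28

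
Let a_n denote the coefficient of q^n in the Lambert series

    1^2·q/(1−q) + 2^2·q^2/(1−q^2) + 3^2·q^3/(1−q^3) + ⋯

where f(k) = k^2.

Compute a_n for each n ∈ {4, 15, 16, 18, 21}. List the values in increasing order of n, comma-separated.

21, 260, 341, 455, 500

n=4: 1·4 2·2 4·1  f→[1+4+16]=21
q^15  k|15↦f(k): 1:1 3:9 5:25 15:225  a_15=260
d|16:{16,8,4,2,1}  Σf=256+64+16+4+1=341
d|18:{18,9,6,3,2,1}  Σf=324+81+36+9+4+1=455
q^21  k|21↦f(k): 21:441 7:49 3:9 1:1  a_21=500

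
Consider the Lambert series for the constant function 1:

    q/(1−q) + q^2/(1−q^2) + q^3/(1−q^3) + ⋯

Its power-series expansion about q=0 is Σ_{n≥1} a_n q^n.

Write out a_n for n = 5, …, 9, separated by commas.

n=5: 1·5 5·1  f→[1+1]=2
n=6: 6·1 3·2 2·3 1·6  f→[1+1+1+1]=4
n=7: 7·1 1·7  f→[1+1]=2
q^8  k|8↦f(k): 1:1 2:1 4:1 8:1  a_8=4
n=9: 9·1 3·3 1·9  f→[1+1+1]=3

2, 4, 2, 4, 3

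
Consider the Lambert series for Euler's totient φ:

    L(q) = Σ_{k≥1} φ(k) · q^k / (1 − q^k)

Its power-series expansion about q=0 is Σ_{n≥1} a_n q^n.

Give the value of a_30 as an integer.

n=30: 30·1 15·2 10·3 6·5 5·6 3·10 2·15 1·30  φ→[8+8+4+2+4+2+1+1]=30

a_30 = 30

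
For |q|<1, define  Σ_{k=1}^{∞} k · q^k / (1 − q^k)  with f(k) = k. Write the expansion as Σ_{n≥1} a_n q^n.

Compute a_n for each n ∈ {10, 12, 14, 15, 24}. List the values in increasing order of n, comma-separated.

18, 28, 24, 24, 60

d|10:{1,2,5,10}  Σf=1+2+5+10=18
[q^12] f(1)=1,f(2)=2,f(3)=3,f(4)=4,f(6)=6,f(12)=12 ⇒ 28
n=14: 1·14 2·7 7·2 14·1  f→[1+2+7+14]=24
d|15:{15,5,3,1}  Σf=15+5+3+1=24
d|24:{24,12,8,6,4,3,2,1}  Σf=24+12+8+6+4+3+2+1=60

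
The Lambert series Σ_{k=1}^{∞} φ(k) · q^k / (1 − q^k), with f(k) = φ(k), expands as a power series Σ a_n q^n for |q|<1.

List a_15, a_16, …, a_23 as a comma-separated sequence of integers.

[q^15] φ(15)=8,φ(5)=4,φ(3)=2,φ(1)=1 ⇒ 15
d|16:{16,8,4,2,1}  Σφ=8+4+2+1+1=16
n=17: 1·17 17·1  φ→[1+16]=17
d|18:{1,2,3,6,9,18}  Σφ=1+1+2+2+6+6=18
q^19  k|19↦φ(k): 1:1 19:18  a_19=19
n=20: 20·1 10·2 5·4 4·5 2·10 1·20  φ→[8+4+4+2+1+1]=20
q^21  k|21↦φ(k): 1:1 3:2 7:6 21:12  a_21=21
q^22  k|22↦φ(k): 1:1 2:1 11:10 22:10  a_22=22
n=23: 1·23 23·1  φ→[1+22]=23

15, 16, 17, 18, 19, 20, 21, 22, 23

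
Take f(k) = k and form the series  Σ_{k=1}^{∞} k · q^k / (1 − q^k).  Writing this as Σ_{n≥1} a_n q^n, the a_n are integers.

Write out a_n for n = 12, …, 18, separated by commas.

28, 14, 24, 24, 31, 18, 39

q^12  k|12↦f(k): 1:1 2:2 3:3 4:4 6:6 12:12  a_12=28
q^13  k|13↦f(k): 13:13 1:1  a_13=14
[q^14] f(14)=14,f(7)=7,f(2)=2,f(1)=1 ⇒ 24
n=15: 15·1 5·3 3·5 1·15  f→[15+5+3+1]=24
[q^16] f(1)=1,f(2)=2,f(4)=4,f(8)=8,f(16)=16 ⇒ 31
[q^17] f(1)=1,f(17)=17 ⇒ 18
d|18:{1,2,3,6,9,18}  Σf=1+2+3+6+9+18=39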